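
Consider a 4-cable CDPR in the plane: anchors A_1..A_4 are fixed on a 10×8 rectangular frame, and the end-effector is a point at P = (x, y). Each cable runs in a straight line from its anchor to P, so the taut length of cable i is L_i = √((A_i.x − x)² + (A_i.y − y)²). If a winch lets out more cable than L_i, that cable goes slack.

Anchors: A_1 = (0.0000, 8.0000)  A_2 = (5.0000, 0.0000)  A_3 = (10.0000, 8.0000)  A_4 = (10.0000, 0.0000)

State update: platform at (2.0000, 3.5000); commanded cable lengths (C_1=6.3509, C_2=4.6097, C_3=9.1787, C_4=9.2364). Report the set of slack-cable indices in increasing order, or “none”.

cable 1: √((-2.0000)²+(4.5000)²)=4.9244, C_1=6.3509: slack
cable 2: √((3.0000)²+(-3.5000)²)=4.6098, C_2=4.6097: taut
cable 3: √((8.0000)²+(4.5000)²)=9.1788, C_3=9.1787: taut
cable 4: √((8.0000)²+(-3.5000)²)=8.7321, C_4=9.2364: slack

1, 4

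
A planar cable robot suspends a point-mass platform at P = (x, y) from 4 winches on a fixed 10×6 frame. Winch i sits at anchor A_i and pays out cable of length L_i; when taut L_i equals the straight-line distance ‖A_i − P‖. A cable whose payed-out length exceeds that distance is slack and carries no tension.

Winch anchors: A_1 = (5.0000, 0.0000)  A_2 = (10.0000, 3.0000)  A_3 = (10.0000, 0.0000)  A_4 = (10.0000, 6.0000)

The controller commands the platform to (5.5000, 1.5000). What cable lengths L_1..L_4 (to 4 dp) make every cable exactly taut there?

L_1 = √((5.0000−5.5000)² + (0.0000−1.5000)²) = 1.5811
L_2 = √((10.0000−5.5000)² + (3.0000−1.5000)²) = 4.7434
L_3 = √((10.0000−5.5000)² + (0.0000−1.5000)²) = 4.7434
L_4 = √((10.0000−5.5000)² + (6.0000−1.5000)²) = 6.3640

(1.5811, 4.7434, 4.7434, 6.3640)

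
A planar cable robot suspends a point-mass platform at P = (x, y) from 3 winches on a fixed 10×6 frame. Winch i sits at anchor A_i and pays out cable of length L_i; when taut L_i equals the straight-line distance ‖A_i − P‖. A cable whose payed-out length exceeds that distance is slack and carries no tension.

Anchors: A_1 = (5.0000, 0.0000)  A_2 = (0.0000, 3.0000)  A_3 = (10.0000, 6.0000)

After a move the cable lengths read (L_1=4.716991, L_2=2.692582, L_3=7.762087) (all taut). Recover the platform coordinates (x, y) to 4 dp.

(2.5000, 4.0000)

each cable: (A_i−P)·(A_i−P) = L_i²; let q_i = ‖A_i‖²−L_i²
q_1 = 25.0000+0.0000−22.2500 = 2.7500
row 1: 10.0000x − 6.0000y = 1.0000  (q_2=1.7500)
row 2: -10.0000x − 12.0000y = -73.0000  (q_3=75.7500)
Cramer on rows 1–2 → x = 2.5000, y = 4.0000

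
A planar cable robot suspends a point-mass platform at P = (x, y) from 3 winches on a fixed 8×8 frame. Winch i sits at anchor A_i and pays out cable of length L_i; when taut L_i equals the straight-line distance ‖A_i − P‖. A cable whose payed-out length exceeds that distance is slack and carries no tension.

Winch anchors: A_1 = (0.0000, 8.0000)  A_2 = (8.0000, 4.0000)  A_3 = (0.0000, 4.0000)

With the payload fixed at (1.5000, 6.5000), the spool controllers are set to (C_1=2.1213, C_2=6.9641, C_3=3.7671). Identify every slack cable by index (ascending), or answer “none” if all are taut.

3

cable 1: √((-1.5000)²+(1.5000)²)=2.1213, C_1=2.1213: taut
cable 2: √((6.5000)²+(-2.5000)²)=6.9642, C_2=6.9641: taut
cable 3: √((-1.5000)²+(-2.5000)²)=2.9155, C_3=3.7671: slack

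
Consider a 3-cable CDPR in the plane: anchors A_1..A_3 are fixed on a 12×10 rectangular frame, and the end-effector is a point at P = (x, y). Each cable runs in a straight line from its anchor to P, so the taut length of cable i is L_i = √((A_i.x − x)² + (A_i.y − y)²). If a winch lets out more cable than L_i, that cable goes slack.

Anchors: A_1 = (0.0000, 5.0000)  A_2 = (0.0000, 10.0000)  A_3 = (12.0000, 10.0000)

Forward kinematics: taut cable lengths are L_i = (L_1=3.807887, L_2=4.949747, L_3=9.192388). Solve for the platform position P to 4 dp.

(3.5000, 6.5000)

circle eqns → linear via eq_j − eq_1; set c_j = A_j·A_j − L_j²
c_1 = 0.0000+25.0000−14.5000 = 10.5000
0.0000·x − 10.0000·y = c_1−c_2 = -65.0000
-24.0000·x − 10.0000·y = c_1−c_3 = -149.0000
solve first two rows → x=3.5000, y=6.5000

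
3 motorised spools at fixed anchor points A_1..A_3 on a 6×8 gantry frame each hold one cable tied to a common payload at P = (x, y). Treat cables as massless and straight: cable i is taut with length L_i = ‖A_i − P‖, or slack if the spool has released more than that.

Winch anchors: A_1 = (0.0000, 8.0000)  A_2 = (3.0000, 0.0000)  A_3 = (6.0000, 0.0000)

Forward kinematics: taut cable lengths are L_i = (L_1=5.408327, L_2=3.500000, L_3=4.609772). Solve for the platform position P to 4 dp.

(3.0000, 3.5000)

circle eqns → linear via eq_j − eq_1; set c_j = A_j·A_j − L_j²
c_1 = 0.0000+64.0000−29.2500 = 34.7500
-6.0000·x + 16.0000·y = c_1−c_2 = 38.0000
-12.0000·x + 16.0000·y = c_1−c_3 = 20.0000
solve first two rows → x=3.0000, y=3.5000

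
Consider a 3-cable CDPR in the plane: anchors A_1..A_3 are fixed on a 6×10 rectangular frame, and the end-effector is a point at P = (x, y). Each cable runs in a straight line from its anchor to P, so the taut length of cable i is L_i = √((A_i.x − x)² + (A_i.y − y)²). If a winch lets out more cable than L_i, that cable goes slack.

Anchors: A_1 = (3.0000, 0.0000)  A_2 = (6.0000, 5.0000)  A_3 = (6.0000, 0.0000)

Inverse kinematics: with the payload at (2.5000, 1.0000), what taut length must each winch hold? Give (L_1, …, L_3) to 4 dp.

L_1: Δ = A_1−P = (0.5000, -1.0000) → ‖Δ‖ = √1.2500 = 1.1180
L_2: Δ = A_2−P = (3.5000, 4.0000) → ‖Δ‖ = √28.2500 = 5.3151
L_3: Δ = A_3−P = (3.5000, -1.0000) → ‖Δ‖ = √13.2500 = 3.6401

(1.1180, 5.3151, 3.6401)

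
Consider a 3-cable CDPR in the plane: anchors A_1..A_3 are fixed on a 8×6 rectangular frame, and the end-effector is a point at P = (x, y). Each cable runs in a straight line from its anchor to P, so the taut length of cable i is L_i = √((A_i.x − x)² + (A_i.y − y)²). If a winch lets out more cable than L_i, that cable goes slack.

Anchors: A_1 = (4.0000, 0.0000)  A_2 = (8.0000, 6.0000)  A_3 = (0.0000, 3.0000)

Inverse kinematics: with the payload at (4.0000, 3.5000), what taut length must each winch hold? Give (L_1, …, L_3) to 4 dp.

L_1 = √((4.0000−4.0000)² + (0.0000−3.5000)²) = 3.5000
L_2 = √((8.0000−4.0000)² + (6.0000−3.5000)²) = 4.7170
L_3 = √((0.0000−4.0000)² + (3.0000−3.5000)²) = 4.0311

(3.5000, 4.7170, 4.0311)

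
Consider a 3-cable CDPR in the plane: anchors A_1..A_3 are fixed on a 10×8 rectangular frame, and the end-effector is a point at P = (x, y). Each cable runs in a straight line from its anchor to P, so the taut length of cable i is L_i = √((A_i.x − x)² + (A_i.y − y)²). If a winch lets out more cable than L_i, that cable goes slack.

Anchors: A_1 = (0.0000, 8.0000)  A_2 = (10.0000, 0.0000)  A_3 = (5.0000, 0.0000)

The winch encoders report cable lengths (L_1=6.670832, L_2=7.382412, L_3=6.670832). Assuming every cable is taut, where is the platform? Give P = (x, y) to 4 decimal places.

expand ‖A_i−P‖²=L_i² and subtract eq 1 (k_i ≔ ‖A_i‖²−L_i²)
k_1 = 0.0000+64.0000−44.5000 = 19.5000
eq1−eq2 → [-20.0000  16.0000]·P = -26.0000
eq1−eq3 → [-10.0000  16.0000]·P = 39.0000
2×2 solve → P = (6.5000, 6.5000)

(6.5000, 6.5000)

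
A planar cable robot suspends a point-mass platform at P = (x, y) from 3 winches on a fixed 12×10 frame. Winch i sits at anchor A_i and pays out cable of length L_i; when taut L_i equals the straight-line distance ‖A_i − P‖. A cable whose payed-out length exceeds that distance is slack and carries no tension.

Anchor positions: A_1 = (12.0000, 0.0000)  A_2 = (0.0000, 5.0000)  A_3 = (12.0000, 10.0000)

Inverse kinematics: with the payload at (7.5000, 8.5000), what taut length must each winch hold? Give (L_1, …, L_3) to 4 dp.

cable 1: Δx=4.5000, Δy=-8.5000; L_1 = √(Δx²+Δy²) = 9.6177
cable 2: Δx=-7.5000, Δy=-3.5000; L_2 = √(Δx²+Δy²) = 8.2765
cable 3: Δx=4.5000, Δy=1.5000; L_3 = √(Δx²+Δy²) = 4.7434

(9.6177, 8.2765, 4.7434)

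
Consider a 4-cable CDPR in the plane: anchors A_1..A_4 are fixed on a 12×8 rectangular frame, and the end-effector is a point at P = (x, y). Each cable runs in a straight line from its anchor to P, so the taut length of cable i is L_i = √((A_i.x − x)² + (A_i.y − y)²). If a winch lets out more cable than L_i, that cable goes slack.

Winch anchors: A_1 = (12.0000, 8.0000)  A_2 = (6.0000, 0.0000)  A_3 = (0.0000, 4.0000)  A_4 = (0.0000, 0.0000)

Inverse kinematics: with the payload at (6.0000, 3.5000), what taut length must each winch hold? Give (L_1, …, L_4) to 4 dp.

(7.5000, 3.5000, 6.0208, 6.9462)

cable 1: Δx=6.0000, Δy=4.5000; L_1 = √(Δx²+Δy²) = 7.5000
cable 2: Δx=0.0000, Δy=-3.5000; L_2 = √(Δx²+Δy²) = 3.5000
cable 3: Δx=-6.0000, Δy=0.5000; L_3 = √(Δx²+Δy²) = 6.0208
cable 4: Δx=-6.0000, Δy=-3.5000; L_4 = √(Δx²+Δy²) = 6.9462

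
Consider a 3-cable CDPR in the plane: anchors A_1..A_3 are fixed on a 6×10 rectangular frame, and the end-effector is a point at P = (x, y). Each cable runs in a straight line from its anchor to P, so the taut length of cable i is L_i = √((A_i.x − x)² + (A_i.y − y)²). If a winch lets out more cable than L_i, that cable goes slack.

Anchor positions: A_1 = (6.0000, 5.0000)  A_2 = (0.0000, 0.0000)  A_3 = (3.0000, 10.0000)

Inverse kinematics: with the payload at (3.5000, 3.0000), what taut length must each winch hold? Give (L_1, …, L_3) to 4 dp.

(3.2016, 4.6098, 7.0178)

L_1 = √((6.0000−3.5000)² + (5.0000−3.0000)²) = 3.2016
L_2 = √((0.0000−3.5000)² + (0.0000−3.0000)²) = 4.6098
L_3 = √((3.0000−3.5000)² + (10.0000−3.0000)²) = 7.0178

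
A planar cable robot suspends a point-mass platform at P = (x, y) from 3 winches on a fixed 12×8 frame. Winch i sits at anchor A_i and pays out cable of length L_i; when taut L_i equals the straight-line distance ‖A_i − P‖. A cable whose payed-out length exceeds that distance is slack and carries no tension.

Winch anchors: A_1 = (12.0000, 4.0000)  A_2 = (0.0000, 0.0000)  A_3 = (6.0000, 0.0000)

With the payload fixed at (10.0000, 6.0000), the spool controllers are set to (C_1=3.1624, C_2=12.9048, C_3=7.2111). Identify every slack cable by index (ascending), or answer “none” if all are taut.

1, 2

cable 1: L_1 = ‖A_1−P‖ = 2.8284;  C_1 = 3.1624 → slack
cable 2: L_2 = ‖A_2−P‖ = 11.6619;  C_2 = 12.9048 → slack
cable 3: L_3 = ‖A_3−P‖ = 7.2111;  C_3 = 7.2111 → taut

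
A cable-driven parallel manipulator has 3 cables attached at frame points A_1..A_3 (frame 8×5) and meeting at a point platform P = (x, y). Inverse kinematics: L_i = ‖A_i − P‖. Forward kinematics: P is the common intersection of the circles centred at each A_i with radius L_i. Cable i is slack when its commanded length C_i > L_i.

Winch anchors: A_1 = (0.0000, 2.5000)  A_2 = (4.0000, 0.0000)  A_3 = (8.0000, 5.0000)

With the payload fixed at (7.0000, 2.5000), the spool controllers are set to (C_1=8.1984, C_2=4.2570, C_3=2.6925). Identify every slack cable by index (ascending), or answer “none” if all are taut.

i=1: geometric 7.0000 vs commanded 8.1984 ⇒ slack
i=2: geometric 3.9051 vs commanded 4.2570 ⇒ slack
i=3: geometric 2.6926 vs commanded 2.6925 ⇒ taut

1, 2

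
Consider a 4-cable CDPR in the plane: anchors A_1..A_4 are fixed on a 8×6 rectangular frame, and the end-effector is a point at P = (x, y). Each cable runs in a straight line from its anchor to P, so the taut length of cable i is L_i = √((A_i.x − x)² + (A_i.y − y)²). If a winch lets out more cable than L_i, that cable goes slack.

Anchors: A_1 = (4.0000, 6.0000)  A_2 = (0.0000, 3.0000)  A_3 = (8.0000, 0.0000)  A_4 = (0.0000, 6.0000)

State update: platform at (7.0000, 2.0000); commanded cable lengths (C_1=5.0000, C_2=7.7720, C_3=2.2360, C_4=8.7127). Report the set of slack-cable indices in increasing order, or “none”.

2, 4

cable 1: √((-3.0000)²+(4.0000)²)=5.0000, C_1=5.0000: taut
cable 2: √((-7.0000)²+(1.0000)²)=7.0711, C_2=7.7720: slack
cable 3: √((1.0000)²+(-2.0000)²)=2.2361, C_3=2.2360: taut
cable 4: √((-7.0000)²+(4.0000)²)=8.0623, C_4=8.7127: slack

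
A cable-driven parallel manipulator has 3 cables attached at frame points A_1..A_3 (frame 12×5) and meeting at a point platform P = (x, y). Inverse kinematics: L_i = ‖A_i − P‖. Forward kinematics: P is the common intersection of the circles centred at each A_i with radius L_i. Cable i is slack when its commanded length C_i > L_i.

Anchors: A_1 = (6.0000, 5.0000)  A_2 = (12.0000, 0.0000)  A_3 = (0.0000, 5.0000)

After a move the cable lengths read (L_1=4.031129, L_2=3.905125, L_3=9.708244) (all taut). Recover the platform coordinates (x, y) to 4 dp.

expand ‖A_i−P‖²=L_i² and subtract eq 1 (k_i ≔ ‖A_i‖²−L_i²)
k_1 = 36.0000+25.0000−16.2500 = 44.7500
eq1−eq2 → [-12.0000  10.0000]·P = -84.0000
eq1−eq3 → [12.0000  0.0000]·P = 114.0000
2×2 solve → P = (9.5000, 3.0000)

(9.5000, 3.0000)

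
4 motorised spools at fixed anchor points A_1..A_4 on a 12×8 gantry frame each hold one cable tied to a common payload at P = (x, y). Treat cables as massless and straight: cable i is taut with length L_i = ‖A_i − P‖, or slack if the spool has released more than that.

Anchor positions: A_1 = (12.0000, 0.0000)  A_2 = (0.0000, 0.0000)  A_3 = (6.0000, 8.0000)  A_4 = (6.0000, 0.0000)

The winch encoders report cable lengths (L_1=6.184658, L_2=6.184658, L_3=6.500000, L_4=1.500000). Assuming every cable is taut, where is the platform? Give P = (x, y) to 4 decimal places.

(6.0000, 1.5000)

expand ‖A_i−P‖²=L_i² and subtract eq 1 (q_i ≔ ‖A_i‖²−L_i²)
q_1 = 144.0000+0.0000−38.2500 = 105.7500
eq1−eq2 → [24.0000  0.0000]·P = 144.0000
eq1−eq3 → [12.0000  -16.0000]·P = 48.0000
eq1−eq4 → [12.0000  0.0000]·P = 72.0000
2×2 solve → P = (6.0000, 1.5000)
check cable 4: ‖A_4−P‖² = 2.2500 ≈ L_4² = 2.2500 ✓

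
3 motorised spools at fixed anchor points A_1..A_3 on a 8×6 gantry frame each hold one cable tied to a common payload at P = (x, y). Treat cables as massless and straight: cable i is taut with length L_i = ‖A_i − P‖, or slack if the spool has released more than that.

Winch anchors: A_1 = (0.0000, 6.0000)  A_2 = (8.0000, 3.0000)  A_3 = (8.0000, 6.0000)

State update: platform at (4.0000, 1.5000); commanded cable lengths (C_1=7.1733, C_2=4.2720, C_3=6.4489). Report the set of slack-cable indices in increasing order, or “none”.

1, 3

i=1: geometric 6.0208 vs commanded 7.1733 ⇒ slack
i=2: geometric 4.2720 vs commanded 4.2720 ⇒ taut
i=3: geometric 6.0208 vs commanded 6.4489 ⇒ slack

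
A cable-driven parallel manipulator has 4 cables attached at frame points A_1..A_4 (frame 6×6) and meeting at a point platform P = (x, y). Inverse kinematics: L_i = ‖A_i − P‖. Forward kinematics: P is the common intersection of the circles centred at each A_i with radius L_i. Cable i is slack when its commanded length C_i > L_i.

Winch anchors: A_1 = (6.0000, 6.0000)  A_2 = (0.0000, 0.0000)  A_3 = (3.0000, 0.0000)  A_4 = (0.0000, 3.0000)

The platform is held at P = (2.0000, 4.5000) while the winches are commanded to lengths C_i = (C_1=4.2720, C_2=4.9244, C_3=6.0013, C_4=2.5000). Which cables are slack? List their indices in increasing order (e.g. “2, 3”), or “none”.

3

cable 1: L_1 = ‖A_1−P‖ = 4.2720;  C_1 = 4.2720 → taut
cable 2: L_2 = ‖A_2−P‖ = 4.9244;  C_2 = 4.9244 → taut
cable 3: L_3 = ‖A_3−P‖ = 4.6098;  C_3 = 6.0013 → slack
cable 4: L_4 = ‖A_4−P‖ = 2.5000;  C_4 = 2.5000 → taut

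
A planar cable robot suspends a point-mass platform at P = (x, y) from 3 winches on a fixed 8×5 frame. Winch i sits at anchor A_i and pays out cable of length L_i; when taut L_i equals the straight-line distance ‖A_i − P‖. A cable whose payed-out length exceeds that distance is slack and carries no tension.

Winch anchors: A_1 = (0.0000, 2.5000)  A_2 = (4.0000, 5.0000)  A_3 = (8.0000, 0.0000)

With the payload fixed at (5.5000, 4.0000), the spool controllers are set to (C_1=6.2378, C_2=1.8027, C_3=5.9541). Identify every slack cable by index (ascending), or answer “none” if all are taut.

i=1: geometric 5.7009 vs commanded 6.2378 ⇒ slack
i=2: geometric 1.8028 vs commanded 1.8027 ⇒ taut
i=3: geometric 4.7170 vs commanded 5.9541 ⇒ slack

1, 3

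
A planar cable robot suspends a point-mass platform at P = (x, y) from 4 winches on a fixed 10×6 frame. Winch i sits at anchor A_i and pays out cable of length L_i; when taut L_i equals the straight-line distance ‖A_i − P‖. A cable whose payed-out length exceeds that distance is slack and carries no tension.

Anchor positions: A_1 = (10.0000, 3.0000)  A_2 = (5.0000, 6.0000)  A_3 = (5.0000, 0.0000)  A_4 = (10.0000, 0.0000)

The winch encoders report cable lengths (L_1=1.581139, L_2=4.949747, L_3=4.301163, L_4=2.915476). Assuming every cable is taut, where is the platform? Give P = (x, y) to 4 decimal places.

(8.5000, 2.5000)

each cable: (A_i−P)·(A_i−P) = L_i²; let c_i = ‖A_i‖²−L_i²
c_1 = 100.0000+9.0000−2.5000 = 106.5000
row 1: 10.0000x − 6.0000y = 70.0000  (c_2=36.5000)
row 2: 10.0000x + 6.0000y = 100.0000  (c_3=6.5000)
row 3: 0.0000x + 6.0000y = 15.0000  (c_4=91.5000)
Cramer on rows 1–2 → x = 8.5000, y = 2.5000
check cable 4: ‖A_4−P‖² = 8.5000 ≈ L_4² = 8.5000 ✓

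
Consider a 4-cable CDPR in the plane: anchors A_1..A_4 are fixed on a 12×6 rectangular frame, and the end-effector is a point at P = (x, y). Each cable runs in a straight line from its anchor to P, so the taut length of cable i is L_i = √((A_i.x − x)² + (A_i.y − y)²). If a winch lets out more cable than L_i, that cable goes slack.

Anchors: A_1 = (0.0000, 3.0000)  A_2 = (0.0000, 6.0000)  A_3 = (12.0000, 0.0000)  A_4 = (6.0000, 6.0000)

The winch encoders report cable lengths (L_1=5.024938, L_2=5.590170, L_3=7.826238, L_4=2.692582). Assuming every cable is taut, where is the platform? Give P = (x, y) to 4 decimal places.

expand ‖A_i−P‖²=L_i² and subtract eq 1 (q_i ≔ ‖A_i‖²−L_i²)
q_1 = 0.0000+9.0000−25.2500 = -16.2500
eq1−eq2 → [0.0000  -6.0000]·P = -21.0000
eq1−eq3 → [-24.0000  6.0000]·P = -99.0000
eq1−eq4 → [-12.0000  -6.0000]·P = -81.0000
2×2 solve → P = (5.0000, 3.5000)
check cable 4: ‖A_4−P‖² = 7.2500 ≈ L_4² = 7.2500 ✓

(5.0000, 3.5000)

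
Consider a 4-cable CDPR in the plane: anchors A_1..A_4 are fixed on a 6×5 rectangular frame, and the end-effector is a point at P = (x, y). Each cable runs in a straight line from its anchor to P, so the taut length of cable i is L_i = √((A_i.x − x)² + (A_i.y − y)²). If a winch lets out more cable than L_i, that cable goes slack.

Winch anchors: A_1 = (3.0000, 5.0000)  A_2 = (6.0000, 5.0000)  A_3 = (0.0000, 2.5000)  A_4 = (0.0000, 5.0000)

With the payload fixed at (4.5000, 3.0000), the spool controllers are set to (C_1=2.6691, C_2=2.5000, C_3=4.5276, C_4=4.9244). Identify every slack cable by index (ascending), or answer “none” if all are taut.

cable 1: L_1 = ‖A_1−P‖ = 2.5000;  C_1 = 2.6691 → slack
cable 2: L_2 = ‖A_2−P‖ = 2.5000;  C_2 = 2.5000 → taut
cable 3: L_3 = ‖A_3−P‖ = 4.5277;  C_3 = 4.5276 → taut
cable 4: L_4 = ‖A_4−P‖ = 4.9244;  C_4 = 4.9244 → taut

1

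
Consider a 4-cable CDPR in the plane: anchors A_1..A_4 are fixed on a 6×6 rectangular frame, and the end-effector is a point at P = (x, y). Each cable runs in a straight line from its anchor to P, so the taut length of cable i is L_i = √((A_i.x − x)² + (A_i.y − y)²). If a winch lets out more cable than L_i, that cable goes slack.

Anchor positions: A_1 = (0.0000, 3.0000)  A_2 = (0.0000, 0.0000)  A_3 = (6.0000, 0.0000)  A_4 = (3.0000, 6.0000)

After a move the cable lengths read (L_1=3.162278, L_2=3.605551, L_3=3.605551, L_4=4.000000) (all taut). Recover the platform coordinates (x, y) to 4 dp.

(3.0000, 2.0000)

each cable: (A_i−P)·(A_i−P) = L_i²; let q_i = ‖A_i‖²−L_i²
q_1 = 0.0000+9.0000−10.0000 = -1.0000
row 1: 0.0000x + 6.0000y = 12.0000  (q_2=-13.0000)
row 2: -12.0000x + 6.0000y = -24.0000  (q_3=23.0000)
row 3: -6.0000x − 6.0000y = -30.0000  (q_4=29.0000)
Cramer on rows 1–2 → x = 3.0000, y = 2.0000
check cable 4: ‖A_4−P‖² = 16.0000 ≈ L_4² = 16.0000 ✓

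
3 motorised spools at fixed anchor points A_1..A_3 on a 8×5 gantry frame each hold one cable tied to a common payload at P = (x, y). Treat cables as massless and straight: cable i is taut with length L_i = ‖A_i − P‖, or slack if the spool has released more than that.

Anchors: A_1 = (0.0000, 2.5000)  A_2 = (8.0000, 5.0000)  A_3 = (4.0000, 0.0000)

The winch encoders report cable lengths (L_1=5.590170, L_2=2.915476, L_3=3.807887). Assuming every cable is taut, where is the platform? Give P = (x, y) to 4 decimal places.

(5.5000, 3.5000)

each cable: (A_i−P)·(A_i−P) = L_i²; let q_i = ‖A_i‖²−L_i²
q_1 = 0.0000+6.2500−31.2500 = -25.0000
row 1: -16.0000x − 5.0000y = -105.5000  (q_2=80.5000)
row 2: -8.0000x + 5.0000y = -26.5000  (q_3=1.5000)
Cramer on rows 1–2 → x = 5.5000, y = 3.5000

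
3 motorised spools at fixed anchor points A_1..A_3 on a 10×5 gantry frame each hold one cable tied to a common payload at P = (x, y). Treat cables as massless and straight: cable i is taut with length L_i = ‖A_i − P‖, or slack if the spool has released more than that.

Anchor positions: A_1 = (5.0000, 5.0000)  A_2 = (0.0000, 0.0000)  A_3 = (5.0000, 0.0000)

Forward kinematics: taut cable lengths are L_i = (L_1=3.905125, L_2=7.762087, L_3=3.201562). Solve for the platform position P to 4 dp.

(7.5000, 2.0000)

each cable: (A_i−P)·(A_i−P) = L_i²; let c_i = ‖A_i‖²−L_i²
c_1 = 25.0000+25.0000−15.2500 = 34.7500
row 1: 10.0000x + 10.0000y = 95.0000  (c_2=-60.2500)
row 2: 0.0000x + 10.0000y = 20.0000  (c_3=14.7500)
Cramer on rows 1–2 → x = 7.5000, y = 2.0000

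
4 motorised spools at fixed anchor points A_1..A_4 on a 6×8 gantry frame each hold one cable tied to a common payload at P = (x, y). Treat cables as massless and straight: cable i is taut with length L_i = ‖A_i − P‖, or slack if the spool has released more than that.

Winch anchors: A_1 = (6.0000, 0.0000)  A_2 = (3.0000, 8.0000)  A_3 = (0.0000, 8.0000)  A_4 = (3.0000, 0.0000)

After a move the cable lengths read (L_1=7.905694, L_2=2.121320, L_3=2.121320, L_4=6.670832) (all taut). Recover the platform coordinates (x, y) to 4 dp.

(1.5000, 6.5000)

circle eqns → linear via eq_j − eq_1; set c_j = A_j·A_j − L_j²
c_1 = 36.0000+0.0000−62.5000 = -26.5000
6.0000·x − 16.0000·y = c_1−c_2 = -95.0000
12.0000·x − 16.0000·y = c_1−c_3 = -86.0000
6.0000·x + 0.0000·y = c_1−c_4 = 9.0000
solve first two rows → x=1.5000, y=6.5000
check cable 4: ‖A_4−P‖² = 44.5000 ≈ L_4² = 44.5000 ✓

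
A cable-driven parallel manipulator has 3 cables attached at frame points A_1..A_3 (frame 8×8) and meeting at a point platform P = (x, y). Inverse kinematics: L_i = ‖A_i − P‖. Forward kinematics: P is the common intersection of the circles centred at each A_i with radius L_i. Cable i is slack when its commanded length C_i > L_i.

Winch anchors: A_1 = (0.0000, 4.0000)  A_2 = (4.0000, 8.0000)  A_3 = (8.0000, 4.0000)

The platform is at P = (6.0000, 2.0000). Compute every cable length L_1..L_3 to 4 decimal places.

L_1: Δ = A_1−P = (-6.0000, 2.0000) → ‖Δ‖ = √40.0000 = 6.3246
L_2: Δ = A_2−P = (-2.0000, 6.0000) → ‖Δ‖ = √40.0000 = 6.3246
L_3: Δ = A_3−P = (2.0000, 2.0000) → ‖Δ‖ = √8.0000 = 2.8284

(6.3246, 6.3246, 2.8284)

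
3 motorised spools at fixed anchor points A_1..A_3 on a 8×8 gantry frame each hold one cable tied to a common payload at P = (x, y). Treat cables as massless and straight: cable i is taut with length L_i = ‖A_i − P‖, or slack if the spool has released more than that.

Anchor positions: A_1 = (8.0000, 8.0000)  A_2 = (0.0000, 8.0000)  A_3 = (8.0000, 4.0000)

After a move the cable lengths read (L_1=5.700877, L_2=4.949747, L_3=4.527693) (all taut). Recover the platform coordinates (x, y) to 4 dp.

each cable: (A_i−P)·(A_i−P) = L_i²; let q_i = ‖A_i‖²−L_i²
q_1 = 64.0000+64.0000−32.5000 = 95.5000
row 1: 16.0000x + 0.0000y = 56.0000  (q_2=39.5000)
row 2: 0.0000x + 8.0000y = 36.0000  (q_3=59.5000)
Cramer on rows 1–2 → x = 3.5000, y = 4.5000

(3.5000, 4.5000)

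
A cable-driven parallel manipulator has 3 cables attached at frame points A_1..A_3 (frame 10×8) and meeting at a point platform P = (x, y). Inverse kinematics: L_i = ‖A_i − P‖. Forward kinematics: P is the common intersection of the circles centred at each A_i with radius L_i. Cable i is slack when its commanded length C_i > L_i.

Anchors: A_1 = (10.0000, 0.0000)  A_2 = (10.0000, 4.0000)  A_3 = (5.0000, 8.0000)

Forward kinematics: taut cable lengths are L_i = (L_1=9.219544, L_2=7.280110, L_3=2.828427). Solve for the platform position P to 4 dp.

(3.0000, 6.0000)

each cable: (A_i−P)·(A_i−P) = L_i²; let k_i = ‖A_i‖²−L_i²
k_1 = 100.0000+0.0000−85.0000 = 15.0000
row 1: 0.0000x − 8.0000y = -48.0000  (k_2=63.0000)
row 2: 10.0000x − 16.0000y = -66.0000  (k_3=81.0000)
Cramer on rows 1–2 → x = 3.0000, y = 6.0000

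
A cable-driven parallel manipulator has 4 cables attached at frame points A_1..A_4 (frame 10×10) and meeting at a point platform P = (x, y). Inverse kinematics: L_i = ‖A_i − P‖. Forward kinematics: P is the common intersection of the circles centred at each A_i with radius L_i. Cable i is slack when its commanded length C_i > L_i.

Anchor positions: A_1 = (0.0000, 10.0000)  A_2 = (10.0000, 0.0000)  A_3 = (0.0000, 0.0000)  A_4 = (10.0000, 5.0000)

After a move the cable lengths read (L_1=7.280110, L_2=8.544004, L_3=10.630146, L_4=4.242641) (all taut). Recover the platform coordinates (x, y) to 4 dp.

(7.0000, 8.0000)

each cable: (A_i−P)·(A_i−P) = L_i²; let q_i = ‖A_i‖²−L_i²
q_1 = 0.0000+100.0000−53.0000 = 47.0000
row 1: -20.0000x + 20.0000y = 20.0000  (q_2=27.0000)
row 2: 0.0000x + 20.0000y = 160.0000  (q_3=-113.0000)
row 3: -20.0000x + 10.0000y = -60.0000  (q_4=107.0000)
Cramer on rows 1–2 → x = 7.0000, y = 8.0000
check cable 4: ‖A_4−P‖² = 18.0000 ≈ L_4² = 18.0000 ✓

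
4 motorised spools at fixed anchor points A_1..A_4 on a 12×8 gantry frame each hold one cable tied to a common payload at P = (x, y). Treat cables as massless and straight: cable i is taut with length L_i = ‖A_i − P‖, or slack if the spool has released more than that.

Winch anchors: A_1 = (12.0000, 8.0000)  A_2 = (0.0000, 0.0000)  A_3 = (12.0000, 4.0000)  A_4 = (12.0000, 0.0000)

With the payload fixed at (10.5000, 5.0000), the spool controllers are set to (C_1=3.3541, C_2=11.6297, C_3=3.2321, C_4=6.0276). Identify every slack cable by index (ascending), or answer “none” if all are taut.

3, 4

i=1: geometric 3.3541 vs commanded 3.3541 ⇒ taut
i=2: geometric 11.6297 vs commanded 11.6297 ⇒ taut
i=3: geometric 1.8028 vs commanded 3.2321 ⇒ slack
i=4: geometric 5.2202 vs commanded 6.0276 ⇒ slack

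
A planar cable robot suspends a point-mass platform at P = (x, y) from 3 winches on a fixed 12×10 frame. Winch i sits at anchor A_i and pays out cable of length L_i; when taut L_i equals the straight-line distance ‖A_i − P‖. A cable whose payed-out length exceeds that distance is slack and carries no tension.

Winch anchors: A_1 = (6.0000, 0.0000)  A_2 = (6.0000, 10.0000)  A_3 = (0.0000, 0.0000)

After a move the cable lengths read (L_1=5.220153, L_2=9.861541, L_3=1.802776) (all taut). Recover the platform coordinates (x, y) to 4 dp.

(1.0000, 1.5000)

expand ‖A_i−P‖²=L_i² and subtract eq 1 (k_i ≔ ‖A_i‖²−L_i²)
k_1 = 36.0000+0.0000−27.2500 = 8.7500
eq1−eq2 → [0.0000  -20.0000]·P = -30.0000
eq1−eq3 → [12.0000  0.0000]·P = 12.0000
2×2 solve → P = (1.0000, 1.5000)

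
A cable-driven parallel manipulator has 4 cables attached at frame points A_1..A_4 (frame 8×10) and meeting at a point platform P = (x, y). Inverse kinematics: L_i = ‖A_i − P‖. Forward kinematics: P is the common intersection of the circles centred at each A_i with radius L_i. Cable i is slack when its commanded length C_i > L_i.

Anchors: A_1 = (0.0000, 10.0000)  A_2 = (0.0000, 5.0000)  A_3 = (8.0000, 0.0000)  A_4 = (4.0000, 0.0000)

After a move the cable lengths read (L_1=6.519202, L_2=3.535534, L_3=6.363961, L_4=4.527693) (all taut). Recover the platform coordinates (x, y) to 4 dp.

(3.5000, 4.5000)

expand ‖A_i−P‖²=L_i² and subtract eq 1 (c_i ≔ ‖A_i‖²−L_i²)
c_1 = 0.0000+100.0000−42.5000 = 57.5000
eq1−eq2 → [0.0000  10.0000]·P = 45.0000
eq1−eq3 → [-16.0000  20.0000]·P = 34.0000
eq1−eq4 → [-8.0000  20.0000]·P = 62.0000
2×2 solve → P = (3.5000, 4.5000)
check cable 4: ‖A_4−P‖² = 20.5000 ≈ L_4² = 20.5000 ✓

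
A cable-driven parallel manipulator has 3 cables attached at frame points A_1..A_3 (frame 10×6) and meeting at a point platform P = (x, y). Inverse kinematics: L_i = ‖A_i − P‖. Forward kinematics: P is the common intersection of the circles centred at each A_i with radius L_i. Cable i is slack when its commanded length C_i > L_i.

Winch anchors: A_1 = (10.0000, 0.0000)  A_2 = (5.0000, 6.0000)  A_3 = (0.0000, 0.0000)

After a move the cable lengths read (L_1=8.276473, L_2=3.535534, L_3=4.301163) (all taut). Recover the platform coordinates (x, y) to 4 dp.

(2.5000, 3.5000)

circle eqns → linear via eq_j − eq_1; set c_j = A_j·A_j − L_j²
c_1 = 100.0000+0.0000−68.5000 = 31.5000
10.0000·x − 12.0000·y = c_1−c_2 = -17.0000
20.0000·x + 0.0000·y = c_1−c_3 = 50.0000
solve first two rows → x=2.5000, y=3.5000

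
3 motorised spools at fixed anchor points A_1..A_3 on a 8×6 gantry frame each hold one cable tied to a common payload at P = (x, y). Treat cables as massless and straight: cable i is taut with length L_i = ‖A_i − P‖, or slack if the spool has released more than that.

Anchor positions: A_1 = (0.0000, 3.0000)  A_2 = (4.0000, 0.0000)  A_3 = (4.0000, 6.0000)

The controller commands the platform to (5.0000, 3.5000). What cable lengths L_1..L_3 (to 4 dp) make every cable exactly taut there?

cable 1: Δx=-5.0000, Δy=-0.5000; L_1 = √(Δx²+Δy²) = 5.0249
cable 2: Δx=-1.0000, Δy=-3.5000; L_2 = √(Δx²+Δy²) = 3.6401
cable 3: Δx=-1.0000, Δy=2.5000; L_3 = √(Δx²+Δy²) = 2.6926

(5.0249, 3.6401, 2.6926)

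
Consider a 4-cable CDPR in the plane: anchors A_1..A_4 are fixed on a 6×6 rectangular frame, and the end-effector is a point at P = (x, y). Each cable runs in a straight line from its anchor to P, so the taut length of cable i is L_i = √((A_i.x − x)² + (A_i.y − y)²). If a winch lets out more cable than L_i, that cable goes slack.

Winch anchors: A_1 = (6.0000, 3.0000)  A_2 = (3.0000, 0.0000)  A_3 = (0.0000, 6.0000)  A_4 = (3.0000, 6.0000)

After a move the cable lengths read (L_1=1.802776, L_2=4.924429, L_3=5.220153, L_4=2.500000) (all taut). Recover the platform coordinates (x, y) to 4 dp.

each cable: (A_i−P)·(A_i−P) = L_i²; let c_i = ‖A_i‖²−L_i²
c_1 = 36.0000+9.0000−3.2500 = 41.7500
row 1: 6.0000x + 6.0000y = 57.0000  (c_2=-15.2500)
row 2: 12.0000x − 6.0000y = 33.0000  (c_3=8.7500)
row 3: 6.0000x − 6.0000y = 3.0000  (c_4=38.7500)
Cramer on rows 1–2 → x = 5.0000, y = 4.5000
check cable 4: ‖A_4−P‖² = 6.2500 ≈ L_4² = 6.2500 ✓

(5.0000, 4.5000)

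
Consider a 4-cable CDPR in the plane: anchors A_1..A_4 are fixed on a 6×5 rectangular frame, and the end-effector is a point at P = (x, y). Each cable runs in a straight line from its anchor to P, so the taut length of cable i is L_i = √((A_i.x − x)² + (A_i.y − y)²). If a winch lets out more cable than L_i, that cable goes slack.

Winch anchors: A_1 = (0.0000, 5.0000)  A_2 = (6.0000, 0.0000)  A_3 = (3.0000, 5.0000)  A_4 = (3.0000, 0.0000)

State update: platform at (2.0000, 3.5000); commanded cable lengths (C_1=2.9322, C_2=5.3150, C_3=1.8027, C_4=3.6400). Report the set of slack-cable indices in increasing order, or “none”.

1

i=1: geometric 2.5000 vs commanded 2.9322 ⇒ slack
i=2: geometric 5.3151 vs commanded 5.3150 ⇒ taut
i=3: geometric 1.8028 vs commanded 1.8027 ⇒ taut
i=4: geometric 3.6401 vs commanded 3.6400 ⇒ taut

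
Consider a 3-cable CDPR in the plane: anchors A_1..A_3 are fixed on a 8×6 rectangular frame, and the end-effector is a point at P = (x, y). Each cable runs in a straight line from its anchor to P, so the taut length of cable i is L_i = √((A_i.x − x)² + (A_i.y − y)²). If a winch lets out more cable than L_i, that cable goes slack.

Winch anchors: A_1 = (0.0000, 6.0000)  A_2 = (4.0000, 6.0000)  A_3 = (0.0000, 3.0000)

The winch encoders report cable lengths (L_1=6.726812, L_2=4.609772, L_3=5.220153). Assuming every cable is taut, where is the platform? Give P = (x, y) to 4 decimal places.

each cable: (A_i−P)·(A_i−P) = L_i²; let q_i = ‖A_i‖²−L_i²
q_1 = 0.0000+36.0000−45.2500 = -9.2500
row 1: -8.0000x + 0.0000y = -40.0000  (q_2=30.7500)
row 2: 0.0000x + 6.0000y = 9.0000  (q_3=-18.2500)
Cramer on rows 1–2 → x = 5.0000, y = 1.5000

(5.0000, 1.5000)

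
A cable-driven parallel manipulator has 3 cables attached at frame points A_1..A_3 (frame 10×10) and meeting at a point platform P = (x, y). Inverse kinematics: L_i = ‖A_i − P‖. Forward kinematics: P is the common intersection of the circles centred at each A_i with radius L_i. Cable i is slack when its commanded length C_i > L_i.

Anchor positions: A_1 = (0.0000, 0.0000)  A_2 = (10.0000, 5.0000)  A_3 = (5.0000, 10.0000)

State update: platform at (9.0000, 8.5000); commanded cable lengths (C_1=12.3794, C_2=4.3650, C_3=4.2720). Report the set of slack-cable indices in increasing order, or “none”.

2

i=1: geometric 12.3794 vs commanded 12.3794 ⇒ taut
i=2: geometric 3.6401 vs commanded 4.3650 ⇒ slack
i=3: geometric 4.2720 vs commanded 4.2720 ⇒ taut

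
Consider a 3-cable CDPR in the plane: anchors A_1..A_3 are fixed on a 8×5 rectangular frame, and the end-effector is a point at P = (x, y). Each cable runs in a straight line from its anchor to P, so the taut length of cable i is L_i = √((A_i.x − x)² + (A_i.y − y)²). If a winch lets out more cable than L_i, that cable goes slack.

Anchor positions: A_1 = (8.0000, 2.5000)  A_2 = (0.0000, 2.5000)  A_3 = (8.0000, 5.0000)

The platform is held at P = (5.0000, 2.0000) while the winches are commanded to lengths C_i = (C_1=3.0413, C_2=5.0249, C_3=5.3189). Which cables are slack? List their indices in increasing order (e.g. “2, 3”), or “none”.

i=1: geometric 3.0414 vs commanded 3.0413 ⇒ taut
i=2: geometric 5.0249 vs commanded 5.0249 ⇒ taut
i=3: geometric 4.2426 vs commanded 5.3189 ⇒ slack

3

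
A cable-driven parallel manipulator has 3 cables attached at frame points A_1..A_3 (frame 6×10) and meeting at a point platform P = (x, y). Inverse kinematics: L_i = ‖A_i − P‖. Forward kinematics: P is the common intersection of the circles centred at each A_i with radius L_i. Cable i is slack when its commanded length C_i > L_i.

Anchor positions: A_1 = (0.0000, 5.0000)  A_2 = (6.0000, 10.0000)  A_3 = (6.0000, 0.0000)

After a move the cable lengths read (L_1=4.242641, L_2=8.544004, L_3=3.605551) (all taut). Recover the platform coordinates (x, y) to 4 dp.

each cable: (A_i−P)·(A_i−P) = L_i²; let q_i = ‖A_i‖²−L_i²
q_1 = 0.0000+25.0000−18.0000 = 7.0000
row 1: -12.0000x − 10.0000y = -56.0000  (q_2=63.0000)
row 2: -12.0000x + 10.0000y = -16.0000  (q_3=23.0000)
Cramer on rows 1–2 → x = 3.0000, y = 2.0000

(3.0000, 2.0000)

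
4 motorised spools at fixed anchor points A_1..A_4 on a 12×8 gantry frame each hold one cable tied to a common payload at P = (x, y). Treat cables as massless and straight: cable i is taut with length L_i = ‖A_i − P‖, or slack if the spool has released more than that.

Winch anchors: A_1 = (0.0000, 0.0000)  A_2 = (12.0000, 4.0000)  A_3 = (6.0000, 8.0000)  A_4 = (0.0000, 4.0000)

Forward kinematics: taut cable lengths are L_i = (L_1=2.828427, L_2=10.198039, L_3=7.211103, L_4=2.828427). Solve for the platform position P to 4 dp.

circle eqns → linear via eq_j − eq_1; set c_j = A_j·A_j − L_j²
c_1 = 0.0000+0.0000−8.0000 = -8.0000
-24.0000·x − 8.0000·y = c_1−c_2 = -64.0000
-12.0000·x − 16.0000·y = c_1−c_3 = -56.0000
0.0000·x − 8.0000·y = c_1−c_4 = -16.0000
solve first two rows → x=2.0000, y=2.0000
check cable 4: ‖A_4−P‖² = 8.0000 ≈ L_4² = 8.0000 ✓

(2.0000, 2.0000)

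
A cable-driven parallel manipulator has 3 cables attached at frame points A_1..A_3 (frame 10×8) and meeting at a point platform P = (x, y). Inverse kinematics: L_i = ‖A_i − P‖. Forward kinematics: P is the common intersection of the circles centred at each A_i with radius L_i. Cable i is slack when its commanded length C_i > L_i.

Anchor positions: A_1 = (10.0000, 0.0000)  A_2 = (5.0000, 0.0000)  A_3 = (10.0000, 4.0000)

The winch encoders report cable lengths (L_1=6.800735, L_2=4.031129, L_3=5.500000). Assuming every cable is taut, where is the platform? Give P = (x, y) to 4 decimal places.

expand ‖A_i−P‖²=L_i² and subtract eq 1 (c_i ≔ ‖A_i‖²−L_i²)
c_1 = 100.0000+0.0000−46.2500 = 53.7500
eq1−eq2 → [10.0000  0.0000]·P = 45.0000
eq1−eq3 → [0.0000  -8.0000]·P = -32.0000
2×2 solve → P = (4.5000, 4.0000)

(4.5000, 4.0000)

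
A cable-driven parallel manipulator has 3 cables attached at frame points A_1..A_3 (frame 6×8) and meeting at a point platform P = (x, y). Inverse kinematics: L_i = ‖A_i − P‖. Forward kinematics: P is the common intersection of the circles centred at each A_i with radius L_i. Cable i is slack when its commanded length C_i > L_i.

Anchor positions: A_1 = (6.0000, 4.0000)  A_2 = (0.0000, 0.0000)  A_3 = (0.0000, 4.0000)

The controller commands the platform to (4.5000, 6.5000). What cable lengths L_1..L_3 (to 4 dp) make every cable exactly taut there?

cable 1: Δx=1.5000, Δy=-2.5000; L_1 = √(Δx²+Δy²) = 2.9155
cable 2: Δx=-4.5000, Δy=-6.5000; L_2 = √(Δx²+Δy²) = 7.9057
cable 3: Δx=-4.5000, Δy=-2.5000; L_3 = √(Δx²+Δy²) = 5.1478

(2.9155, 7.9057, 5.1478)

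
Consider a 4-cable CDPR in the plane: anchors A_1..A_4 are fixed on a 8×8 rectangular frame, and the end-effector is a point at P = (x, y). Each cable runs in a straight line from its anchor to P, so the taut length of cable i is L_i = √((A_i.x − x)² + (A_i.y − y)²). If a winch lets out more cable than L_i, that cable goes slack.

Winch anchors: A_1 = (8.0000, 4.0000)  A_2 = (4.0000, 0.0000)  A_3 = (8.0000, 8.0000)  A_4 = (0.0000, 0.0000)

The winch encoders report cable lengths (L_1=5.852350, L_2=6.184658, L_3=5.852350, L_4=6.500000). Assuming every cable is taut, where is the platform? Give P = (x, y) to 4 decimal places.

circle eqns → linear via eq_j − eq_1; set c_j = A_j·A_j − L_j²
c_1 = 64.0000+16.0000−34.2500 = 45.7500
8.0000·x + 8.0000·y = c_1−c_2 = 68.0000
0.0000·x − 8.0000·y = c_1−c_3 = -48.0000
16.0000·x + 8.0000·y = c_1−c_4 = 88.0000
solve first two rows → x=2.5000, y=6.0000
check cable 4: ‖A_4−P‖² = 42.2500 ≈ L_4² = 42.2500 ✓

(2.5000, 6.0000)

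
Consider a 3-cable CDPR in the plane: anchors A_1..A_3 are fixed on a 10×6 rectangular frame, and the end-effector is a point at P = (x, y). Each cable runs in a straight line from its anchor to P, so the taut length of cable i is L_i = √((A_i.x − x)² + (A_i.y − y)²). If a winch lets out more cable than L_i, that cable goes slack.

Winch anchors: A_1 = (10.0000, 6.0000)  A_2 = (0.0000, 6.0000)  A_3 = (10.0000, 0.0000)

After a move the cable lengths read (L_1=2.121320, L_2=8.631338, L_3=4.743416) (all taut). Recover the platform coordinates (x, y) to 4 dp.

each cable: (A_i−P)·(A_i−P) = L_i²; let k_i = ‖A_i‖²−L_i²
k_1 = 100.0000+36.0000−4.5000 = 131.5000
row 1: 20.0000x + 0.0000y = 170.0000  (k_2=-38.5000)
row 2: 0.0000x + 12.0000y = 54.0000  (k_3=77.5000)
Cramer on rows 1–2 → x = 8.5000, y = 4.5000

(8.5000, 4.5000)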